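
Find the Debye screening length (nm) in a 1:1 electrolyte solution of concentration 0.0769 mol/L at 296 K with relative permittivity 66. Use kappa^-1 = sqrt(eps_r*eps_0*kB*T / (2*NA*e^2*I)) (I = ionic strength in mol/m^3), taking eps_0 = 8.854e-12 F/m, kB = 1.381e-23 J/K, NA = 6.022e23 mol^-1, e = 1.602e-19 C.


Ionic strength I = 0.0769 * 1^2 * 1000 = 76.9 mol/m^3
kappa^-1 = sqrt(66 * 8.854e-12 * 1.381e-23 * 296 / (2 * 6.022e23 * (1.602e-19)^2 * 76.9))
kappa^-1 = 1.002 nm

1.002


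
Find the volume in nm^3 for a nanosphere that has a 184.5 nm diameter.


Radius r = 184.5/2 = 92.25 nm
Volume V = (4/3) * pi * r^3
V = (4/3) * pi * (92.25)^3
V = 3288423.43 nm^3

3288423.43


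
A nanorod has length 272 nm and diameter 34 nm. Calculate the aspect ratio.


Aspect ratio AR = length / diameter
AR = 272 / 34
AR = 8.0

8.0


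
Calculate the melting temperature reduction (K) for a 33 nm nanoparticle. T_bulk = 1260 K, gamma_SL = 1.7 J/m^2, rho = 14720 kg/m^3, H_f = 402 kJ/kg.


Radius R = 33/2 = 16.5 nm = 1.65e-08 m
Convert H_f = 402 kJ/kg = 402000 J/kg
dT = 2 * gamma_SL * T_bulk / (rho * H_f * R)
dT = 2 * 1.7 * 1260 / (14720 * 402000 * 1.65e-08)
dT = 43.9 K

43.9


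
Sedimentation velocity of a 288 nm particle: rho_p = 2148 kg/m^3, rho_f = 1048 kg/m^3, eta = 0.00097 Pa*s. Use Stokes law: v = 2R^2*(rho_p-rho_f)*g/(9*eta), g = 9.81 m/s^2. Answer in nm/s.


Radius R = 288/2 nm = 1.44e-07 m
Density difference = 2148 - 1048 = 1100 kg/m^3
v = 2 * R^2 * (rho_p - rho_f) * g / (9 * eta)
v = 2 * (1.44e-07)^2 * 1100 * 9.81 / (9 * 0.00097)
v = 5.12628e-08 m/s = 51.2628 nm/s

51.2628


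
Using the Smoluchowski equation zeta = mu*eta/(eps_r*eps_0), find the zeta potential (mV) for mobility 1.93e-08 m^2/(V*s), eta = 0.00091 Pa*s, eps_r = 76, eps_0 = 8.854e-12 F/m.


Smoluchowski equation: zeta = mu * eta / (eps_r * eps_0)
zeta = 1.93e-08 * 0.00091 / (76 * 8.854e-12)
zeta = 0.0261 V = 26.1 mV

26.1


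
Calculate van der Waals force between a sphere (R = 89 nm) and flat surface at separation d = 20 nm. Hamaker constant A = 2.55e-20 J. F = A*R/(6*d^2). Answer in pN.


Convert to SI: R = 89 nm = 8.9e-08 m, d = 20 nm = 2e-08 m
F = A * R / (6 * d^2)
F = 2.55e-20 * 8.9e-08 / (6 * (2e-08)^2)
F = 9.45625e-13 N = 0.946 pN

0.946


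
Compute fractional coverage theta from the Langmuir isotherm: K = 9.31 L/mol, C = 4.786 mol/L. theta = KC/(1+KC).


Langmuir isotherm: theta = K*C / (1 + K*C)
K*C = 9.31 * 4.786 = 44.55766
theta = 44.55766 / (1 + 44.55766) = 44.55766 / 45.55766
theta = 0.978

0.978


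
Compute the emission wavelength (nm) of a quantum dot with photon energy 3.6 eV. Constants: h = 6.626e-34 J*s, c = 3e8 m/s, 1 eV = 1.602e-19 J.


Convert energy: E = 3.6 eV = 3.6 * 1.602e-19 = 5.7672e-19 J
lambda = h*c / E = 6.626e-34 * 3e8 / 5.7672e-19
lambda = 3.44673e-07 m = 344.7 nm

344.7


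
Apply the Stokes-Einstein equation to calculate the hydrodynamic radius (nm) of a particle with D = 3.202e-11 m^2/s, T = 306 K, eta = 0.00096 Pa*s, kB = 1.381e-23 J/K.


Stokes-Einstein: R = kB*T / (6*pi*eta*D)
R = 1.381e-23 * 306 / (6 * pi * 0.00096 * 3.202e-11)
R = 7.29326e-09 m = 7.29 nm

7.29


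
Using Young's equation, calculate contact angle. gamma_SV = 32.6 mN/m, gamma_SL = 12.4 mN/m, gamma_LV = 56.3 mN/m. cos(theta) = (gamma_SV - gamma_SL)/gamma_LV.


cos(theta) = (gamma_SV - gamma_SL) / gamma_LV
cos(theta) = (32.6 - 12.4) / 56.3
cos(theta) = 0.358792
theta = arccos(0.358792) = 68.97 degrees

68.97


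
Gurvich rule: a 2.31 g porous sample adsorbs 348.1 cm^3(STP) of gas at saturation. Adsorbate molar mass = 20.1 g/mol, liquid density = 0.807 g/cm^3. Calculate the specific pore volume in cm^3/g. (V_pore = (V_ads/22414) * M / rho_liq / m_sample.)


Moles adsorbed n = V_ads / 22414 = 348.1 / 22414 = 1.553047e-02 mol
Liquid volume V_liq = n * M / rho_liq = 1.553047e-02 * 20.1 / 0.807 = 0.38682 cm^3
Specific pore volume V_pore = V_liq / m_sample = 0.38682 / 2.31
V_pore = 0.1675 cm^3/g

0.1675


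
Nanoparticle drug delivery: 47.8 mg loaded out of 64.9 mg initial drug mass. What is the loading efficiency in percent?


Drug loading efficiency = (drug loaded / drug initial) * 100
DLE = 47.8 / 64.9 * 100
DLE = 0.7365 * 100
DLE = 73.65%

73.65


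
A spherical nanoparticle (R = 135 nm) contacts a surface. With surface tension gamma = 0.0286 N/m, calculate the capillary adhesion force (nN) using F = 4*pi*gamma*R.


Convert radius: R = 135 nm = 1.35e-07 m
F = 4 * pi * gamma * R
F = 4 * pi * 0.0286 * 1.35e-07
F = 4.85188e-08 N = 48.5188 nN

48.5188


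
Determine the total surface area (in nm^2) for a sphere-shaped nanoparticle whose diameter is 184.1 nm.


Radius r = 184.1/2 = 92.05 nm
Surface area SA = 4 * pi * r^2
SA = 4 * pi * (92.05)^2
SA = 106477.4 nm^2

106477.4


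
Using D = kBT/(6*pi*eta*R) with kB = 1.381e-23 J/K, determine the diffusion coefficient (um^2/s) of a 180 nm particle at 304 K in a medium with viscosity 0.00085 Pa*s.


Radius R = 180/2 = 90 nm = 9e-08 m
D = kB*T / (6*pi*eta*R)
D = 1.381e-23 * 304 / (6 * pi * 0.00085 * 9e-08)
D = 2.91142e-12 m^2/s = 2.911 um^2/s

2.911


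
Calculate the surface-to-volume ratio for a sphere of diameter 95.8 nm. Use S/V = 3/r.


Radius r = 95.8/2 = 47.9 nm
S/V = 3 / r = 3 / 47.9
S/V = 0.0626 nm^-1

0.0626


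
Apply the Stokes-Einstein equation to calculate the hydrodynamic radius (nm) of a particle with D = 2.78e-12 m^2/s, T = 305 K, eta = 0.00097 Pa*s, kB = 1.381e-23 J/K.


Stokes-Einstein: R = kB*T / (6*pi*eta*D)
R = 1.381e-23 * 305 / (6 * pi * 0.00097 * 2.78e-12)
R = 8.28659e-08 m = 82.87 nm

82.87


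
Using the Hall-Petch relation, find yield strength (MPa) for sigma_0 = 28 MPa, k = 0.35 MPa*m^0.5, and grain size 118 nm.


d = 118 nm = 1.18e-07 m
sqrt(d) = 0.0003435113
Hall-Petch contribution = k / sqrt(d) = 0.35 / 0.0003435113 = 1018.9 MPa
sigma = sigma_0 + k/sqrt(d) = 28 + 1018.9 = 1046.9 MPa

1046.9


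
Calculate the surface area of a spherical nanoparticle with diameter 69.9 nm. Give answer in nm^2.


Radius r = 69.9/2 = 34.95 nm
Surface area SA = 4 * pi * r^2
SA = 4 * pi * (34.95)^2
SA = 15349.85 nm^2

15349.85


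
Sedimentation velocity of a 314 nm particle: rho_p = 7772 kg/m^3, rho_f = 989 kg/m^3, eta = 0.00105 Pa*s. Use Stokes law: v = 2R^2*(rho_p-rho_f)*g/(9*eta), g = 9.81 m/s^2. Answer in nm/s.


Radius R = 314/2 nm = 1.57e-07 m
Density difference = 7772 - 989 = 6783 kg/m^3
v = 2 * R^2 * (rho_p - rho_f) * g / (9 * eta)
v = 2 * (1.57e-07)^2 * 6783 * 9.81 / (9 * 0.00105)
v = 3.47127e-07 m/s = 347.1269 nm/s

347.1269


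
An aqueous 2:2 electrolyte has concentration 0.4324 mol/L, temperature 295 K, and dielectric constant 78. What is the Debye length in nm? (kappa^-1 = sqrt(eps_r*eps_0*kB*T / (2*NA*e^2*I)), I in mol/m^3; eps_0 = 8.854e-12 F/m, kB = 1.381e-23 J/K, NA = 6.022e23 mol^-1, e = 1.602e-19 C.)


Ionic strength I = 0.4324 * 2^2 * 1000 = 1729.6 mol/m^3
kappa^-1 = sqrt(78 * 8.854e-12 * 1.381e-23 * 295 / (2 * 6.022e23 * (1.602e-19)^2 * 1729.6))
kappa^-1 = 0.229 nm

0.229


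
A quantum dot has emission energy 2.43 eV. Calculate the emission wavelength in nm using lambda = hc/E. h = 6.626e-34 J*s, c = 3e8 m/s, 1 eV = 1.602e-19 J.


Convert energy: E = 2.43 eV = 2.43 * 1.602e-19 = 3.89286e-19 J
lambda = h*c / E = 6.626e-34 * 3e8 / 3.89286e-19
lambda = 5.10627e-07 m = 510.6 nm

510.6


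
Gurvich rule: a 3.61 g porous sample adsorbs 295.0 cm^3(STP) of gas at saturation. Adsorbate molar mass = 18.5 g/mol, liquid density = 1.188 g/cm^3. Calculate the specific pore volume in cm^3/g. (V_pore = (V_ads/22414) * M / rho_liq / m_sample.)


Moles adsorbed n = V_ads / 22414 = 295.0 / 22414 = 1.316142e-02 mol
Liquid volume V_liq = n * M / rho_liq = 1.316142e-02 * 18.5 / 1.188 = 0.20495 cm^3
Specific pore volume V_pore = V_liq / m_sample = 0.20495 / 3.61
V_pore = 0.0568 cm^3/g

0.0568


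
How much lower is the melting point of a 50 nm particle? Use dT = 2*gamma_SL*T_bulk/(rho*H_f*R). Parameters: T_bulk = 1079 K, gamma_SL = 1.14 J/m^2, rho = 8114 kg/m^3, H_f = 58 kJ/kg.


Radius R = 50/2 = 25 nm = 2.5e-08 m
Convert H_f = 58 kJ/kg = 58000 J/kg
dT = 2 * gamma_SL * T_bulk / (rho * H_f * R)
dT = 2 * 1.14 * 1079 / (8114 * 58000 * 2.5e-08)
dT = 209.1 K

209.1


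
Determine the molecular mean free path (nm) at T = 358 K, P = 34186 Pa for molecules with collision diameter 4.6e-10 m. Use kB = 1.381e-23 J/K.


Mean free path: lambda = kB*T / (sqrt(2) * pi * d^2 * P)
lambda = 1.381e-23 * 358 / (sqrt(2) * pi * (4.6e-10)^2 * 34186)
lambda = 1.53832e-07 m
lambda = 153.83 nm

153.83


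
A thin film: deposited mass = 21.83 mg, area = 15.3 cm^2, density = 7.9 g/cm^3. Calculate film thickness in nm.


Convert: m = 21.83 mg = 2.1830e-05 kg, A = 15.3 cm^2 = 1.5300e-03 m^2, rho = 7.9 g/cm^3 = 7900 kg/m^3
t = m / (A * rho)
t = 2.1830e-05 / (1.5300e-03 * 7900)
t = 1.8061e-06 m = 1806.1 nm

1806.1


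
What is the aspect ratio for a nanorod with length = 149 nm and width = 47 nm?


Aspect ratio AR = length / diameter
AR = 149 / 47
AR = 3.17

3.17


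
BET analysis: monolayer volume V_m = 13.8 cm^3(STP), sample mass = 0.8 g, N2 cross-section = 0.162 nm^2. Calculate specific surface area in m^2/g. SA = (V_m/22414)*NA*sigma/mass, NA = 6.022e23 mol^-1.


Number of moles in monolayer = V_m / 22414 = 13.8 / 22414 = 0.00061569
Number of molecules = moles * NA = 0.00061569 * 6.022e23
SA = molecules * sigma / mass
SA = (13.8 / 22414) * 6.022e23 * 0.162e-18 / 0.8
SA = 75.1 m^2/g

75.1


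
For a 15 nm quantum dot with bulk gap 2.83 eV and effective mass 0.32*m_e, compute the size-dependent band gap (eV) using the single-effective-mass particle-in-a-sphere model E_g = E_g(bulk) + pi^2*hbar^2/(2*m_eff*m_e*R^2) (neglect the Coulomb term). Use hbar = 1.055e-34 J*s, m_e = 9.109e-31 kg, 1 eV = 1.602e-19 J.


Radius R = 15/2 nm = 7.5e-09 m
Confinement energy dE = pi^2 * hbar^2 / (2 * m_eff * m_e * R^2)
dE = pi^2 * (1.055e-34)^2 / (2 * 0.32 * 9.109e-31 * (7.5e-09)^2) J, divided by 1.602e-19 J/eV
dE = 0.0209 eV
Total band gap = E_g(bulk) + dE = 2.83 + 0.0209 = 2.8509 eV

2.8509


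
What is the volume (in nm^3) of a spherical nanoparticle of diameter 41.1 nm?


Radius r = 41.1/2 = 20.55 nm
Volume V = (4/3) * pi * r^3
V = (4/3) * pi * (20.55)^3
V = 36351.65 nm^3

36351.65


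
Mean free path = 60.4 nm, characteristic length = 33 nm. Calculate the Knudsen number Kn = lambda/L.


Knudsen number Kn = lambda / L
Kn = 60.4 / 33
Kn = 1.8303

1.8303


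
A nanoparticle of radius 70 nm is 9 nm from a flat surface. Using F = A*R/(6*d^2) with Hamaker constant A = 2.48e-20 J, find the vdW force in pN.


Convert to SI: R = 70 nm = 7e-08 m, d = 9 nm = 9e-09 m
F = A * R / (6 * d^2)
F = 2.48e-20 * 7e-08 / (6 * (9e-09)^2)
F = 3.57202e-12 N = 3.572 pN

3.572


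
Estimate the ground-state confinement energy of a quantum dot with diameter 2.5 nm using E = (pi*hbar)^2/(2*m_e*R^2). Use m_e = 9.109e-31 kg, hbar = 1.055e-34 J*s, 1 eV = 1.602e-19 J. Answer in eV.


Radius R = 2.5/2 = 1.25 nm = 1.25e-09 m
E = (pi * 1.055e-34)^2 / (2 * 9.109e-31 * (1.25e-09)^2)
E(J) = 3.85908e-20
E = E(J) / 1.602e-19 = 0.2409 eV

0.2409


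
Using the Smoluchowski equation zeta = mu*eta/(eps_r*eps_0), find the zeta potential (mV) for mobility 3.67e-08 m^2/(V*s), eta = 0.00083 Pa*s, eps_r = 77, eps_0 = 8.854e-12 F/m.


Smoluchowski equation: zeta = mu * eta / (eps_r * eps_0)
zeta = 3.67e-08 * 0.00083 / (77 * 8.854e-12)
zeta = 0.04468 V = 44.68 mV

44.68


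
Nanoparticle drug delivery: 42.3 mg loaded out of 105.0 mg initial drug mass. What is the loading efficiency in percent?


Drug loading efficiency = (drug loaded / drug initial) * 100
DLE = 42.3 / 105.0 * 100
DLE = 0.4029 * 100
DLE = 40.29%

40.29


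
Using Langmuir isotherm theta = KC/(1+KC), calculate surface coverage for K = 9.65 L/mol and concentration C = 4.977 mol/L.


Langmuir isotherm: theta = K*C / (1 + K*C)
K*C = 9.65 * 4.977 = 48.02805
theta = 48.02805 / (1 + 48.02805) = 48.02805 / 49.02805
theta = 0.9796

0.9796


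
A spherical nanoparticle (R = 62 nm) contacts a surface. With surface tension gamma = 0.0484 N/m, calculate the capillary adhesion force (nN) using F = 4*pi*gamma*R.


Convert radius: R = 62 nm = 6.2e-08 m
F = 4 * pi * gamma * R
F = 4 * pi * 0.0484 * 6.2e-08
F = 3.77092e-08 N = 37.7092 nN

37.7092


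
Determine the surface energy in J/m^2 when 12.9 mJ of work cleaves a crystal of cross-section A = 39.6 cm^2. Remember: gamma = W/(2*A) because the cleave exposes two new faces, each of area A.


Convert: A = 39.6 cm^2 = 0.00396 m^2, W = 12.9 mJ = 0.0129 J
Cleaving exposes two faces of area A, so total new surface = 2*A and gamma = W / (2*A)
gamma = 0.0129 / (2 * 0.00396)
gamma = 1.629 J/m^2

1.629


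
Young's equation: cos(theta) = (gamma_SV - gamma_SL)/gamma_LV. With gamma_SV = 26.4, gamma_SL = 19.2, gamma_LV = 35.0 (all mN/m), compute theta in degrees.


cos(theta) = (gamma_SV - gamma_SL) / gamma_LV
cos(theta) = (26.4 - 19.2) / 35.0
cos(theta) = 0.205714
theta = arccos(0.205714) = 78.13 degrees

78.13


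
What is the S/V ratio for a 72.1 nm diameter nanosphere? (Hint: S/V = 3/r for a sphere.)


Radius r = 72.1/2 = 36.05 nm
S/V = 3 / r = 3 / 36.05
S/V = 0.0832 nm^-1

0.0832


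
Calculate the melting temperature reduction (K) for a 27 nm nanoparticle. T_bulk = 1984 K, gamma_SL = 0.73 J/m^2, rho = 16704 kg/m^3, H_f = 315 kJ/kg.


Radius R = 27/2 = 13.5 nm = 1.35e-08 m
Convert H_f = 315 kJ/kg = 315000 J/kg
dT = 2 * gamma_SL * T_bulk / (rho * H_f * R)
dT = 2 * 0.73 * 1984 / (16704 * 315000 * 1.35e-08)
dT = 40.8 K

40.8


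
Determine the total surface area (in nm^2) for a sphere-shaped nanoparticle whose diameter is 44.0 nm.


Radius r = 44.0/2 = 22 nm
Surface area SA = 4 * pi * r^2
SA = 4 * pi * (22)^2
SA = 6082.12 nm^2

6082.12


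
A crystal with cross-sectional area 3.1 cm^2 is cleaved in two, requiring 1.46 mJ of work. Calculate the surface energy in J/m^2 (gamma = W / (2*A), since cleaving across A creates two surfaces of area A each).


Convert: A = 3.1 cm^2 = 0.00031 m^2, W = 1.46 mJ = 0.00146 J
Cleaving exposes two faces of area A, so total new surface = 2*A and gamma = W / (2*A)
gamma = 0.00146 / (2 * 0.00031)
gamma = 2.355 J/m^2

2.355


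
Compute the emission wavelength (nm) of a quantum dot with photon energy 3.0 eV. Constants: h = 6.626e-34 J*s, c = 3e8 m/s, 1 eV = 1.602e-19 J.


Convert energy: E = 3.0 eV = 3.0 * 1.602e-19 = 4.806e-19 J
lambda = h*c / E = 6.626e-34 * 3e8 / 4.806e-19
lambda = 4.13608e-07 m = 413.6 nm

413.6


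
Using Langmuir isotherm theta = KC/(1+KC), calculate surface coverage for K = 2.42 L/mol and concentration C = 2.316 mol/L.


Langmuir isotherm: theta = K*C / (1 + K*C)
K*C = 2.42 * 2.316 = 5.60472
theta = 5.60472 / (1 + 5.60472) = 5.60472 / 6.60472
theta = 0.8486

0.8486


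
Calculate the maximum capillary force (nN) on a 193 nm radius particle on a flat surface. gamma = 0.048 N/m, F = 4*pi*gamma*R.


Convert radius: R = 193 nm = 1.93e-07 m
F = 4 * pi * gamma * R
F = 4 * pi * 0.048 * 1.93e-07
F = 1.16415e-07 N = 116.4149 nN

116.4149


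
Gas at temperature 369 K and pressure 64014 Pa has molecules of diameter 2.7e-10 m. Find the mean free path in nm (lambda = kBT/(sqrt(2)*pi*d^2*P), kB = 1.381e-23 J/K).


Mean free path: lambda = kB*T / (sqrt(2) * pi * d^2 * P)
lambda = 1.381e-23 * 369 / (sqrt(2) * pi * (2.7e-10)^2 * 64014)
lambda = 2.45783e-07 m
lambda = 245.78 nm

245.78


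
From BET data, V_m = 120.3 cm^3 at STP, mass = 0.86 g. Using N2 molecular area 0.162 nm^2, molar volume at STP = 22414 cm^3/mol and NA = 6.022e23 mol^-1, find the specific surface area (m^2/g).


Number of moles in monolayer = V_m / 22414 = 120.3 / 22414 = 0.00536718
Number of molecules = moles * NA = 0.00536718 * 6.022e23
SA = molecules * sigma / mass
SA = (120.3 / 22414) * 6.022e23 * 0.162e-18 / 0.86
SA = 608.8 m^2/g

608.8


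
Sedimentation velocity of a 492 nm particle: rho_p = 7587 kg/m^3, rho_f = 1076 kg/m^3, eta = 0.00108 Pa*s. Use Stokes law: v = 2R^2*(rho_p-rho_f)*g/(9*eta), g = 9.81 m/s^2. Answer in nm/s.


Radius R = 492/2 nm = 2.46e-07 m
Density difference = 7587 - 1076 = 6511 kg/m^3
v = 2 * R^2 * (rho_p - rho_f) * g / (9 * eta)
v = 2 * (2.46e-07)^2 * 6511 * 9.81 / (9 * 0.00108)
v = 7.95336e-07 m/s = 795.336 nm/s

795.336


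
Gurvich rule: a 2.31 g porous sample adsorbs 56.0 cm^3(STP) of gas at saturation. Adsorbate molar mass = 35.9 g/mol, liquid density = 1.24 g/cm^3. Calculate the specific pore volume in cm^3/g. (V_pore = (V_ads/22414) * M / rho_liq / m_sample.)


Moles adsorbed n = V_ads / 22414 = 56.0 / 22414 = 2.498438e-03 mol
Liquid volume V_liq = n * M / rho_liq = 2.498438e-03 * 35.9 / 1.24 = 0.07233 cm^3
Specific pore volume V_pore = V_liq / m_sample = 0.07233 / 2.31
V_pore = 0.0313 cm^3/g

0.0313


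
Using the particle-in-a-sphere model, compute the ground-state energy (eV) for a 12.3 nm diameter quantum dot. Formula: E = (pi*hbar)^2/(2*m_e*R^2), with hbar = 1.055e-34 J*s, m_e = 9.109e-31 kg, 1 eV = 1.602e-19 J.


Radius R = 12.3/2 = 6.15 nm = 6.15e-09 m
E = (pi * 1.055e-34)^2 / (2 * 9.109e-31 * (6.15e-09)^2)
E(J) = 1.59424e-21
E = E(J) / 1.602e-19 = 0.01 eV

0.01


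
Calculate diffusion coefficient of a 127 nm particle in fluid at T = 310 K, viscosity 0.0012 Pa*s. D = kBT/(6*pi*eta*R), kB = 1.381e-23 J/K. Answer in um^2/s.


Radius R = 127/2 = 63.5 nm = 6.35e-08 m
D = kB*T / (6*pi*eta*R)
D = 1.381e-23 * 310 / (6 * pi * 0.0012 * 6.35e-08)
D = 2.98057e-12 m^2/s = 2.981 um^2/s

2.981


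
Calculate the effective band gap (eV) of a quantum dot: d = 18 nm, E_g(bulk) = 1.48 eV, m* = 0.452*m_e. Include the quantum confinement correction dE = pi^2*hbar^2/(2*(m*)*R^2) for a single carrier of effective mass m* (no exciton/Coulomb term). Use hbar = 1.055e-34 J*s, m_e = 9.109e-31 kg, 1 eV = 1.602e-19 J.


Radius R = 18/2 nm = 9e-09 m
Confinement energy dE = pi^2 * hbar^2 / (2 * m_eff * m_e * R^2)
dE = pi^2 * (1.055e-34)^2 / (2 * 0.452 * 9.109e-31 * (9e-09)^2) J, divided by 1.602e-19 J/eV
dE = 0.0103 eV
Total band gap = E_g(bulk) + dE = 1.48 + 0.0103 = 1.4903 eV

1.4903


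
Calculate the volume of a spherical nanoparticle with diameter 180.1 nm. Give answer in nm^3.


Radius r = 180.1/2 = 90.05 nm
Volume V = (4/3) * pi * r^3
V = (4/3) * pi * (90.05)^3
V = 3058720.27 nm^3

3058720.27


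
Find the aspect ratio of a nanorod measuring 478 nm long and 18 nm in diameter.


Aspect ratio AR = length / diameter
AR = 478 / 18
AR = 26.56

26.56


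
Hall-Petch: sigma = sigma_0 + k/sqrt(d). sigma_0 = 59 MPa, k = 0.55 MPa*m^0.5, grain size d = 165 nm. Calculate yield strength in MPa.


d = 165 nm = 1.65e-07 m
sqrt(d) = 0.0004062019
Hall-Petch contribution = k / sqrt(d) = 0.55 / 0.0004062019 = 1354.0 MPa
sigma = sigma_0 + k/sqrt(d) = 59 + 1354.0 = 1413.0 MPa

1413.0


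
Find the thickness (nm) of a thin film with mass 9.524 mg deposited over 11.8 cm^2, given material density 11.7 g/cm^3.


Convert: m = 9.524 mg = 9.5240e-06 kg, A = 11.8 cm^2 = 1.1800e-03 m^2, rho = 11.7 g/cm^3 = 11700 kg/m^3
t = m / (A * rho)
t = 9.5240e-06 / (1.1800e-03 * 11700)
t = 6.8984e-07 m = 689.8 nm

689.8


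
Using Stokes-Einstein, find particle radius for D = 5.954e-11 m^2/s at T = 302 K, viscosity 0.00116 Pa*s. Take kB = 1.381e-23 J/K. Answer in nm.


Stokes-Einstein: R = kB*T / (6*pi*eta*D)
R = 1.381e-23 * 302 / (6 * pi * 0.00116 * 5.954e-11)
R = 3.20356e-09 m = 3.2 nm

3.2


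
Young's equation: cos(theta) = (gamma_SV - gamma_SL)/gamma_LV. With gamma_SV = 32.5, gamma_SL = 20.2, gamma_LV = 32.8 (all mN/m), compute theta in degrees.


cos(theta) = (gamma_SV - gamma_SL) / gamma_LV
cos(theta) = (32.5 - 20.2) / 32.8
cos(theta) = 0.375
theta = arccos(0.375) = 67.98 degrees

67.98


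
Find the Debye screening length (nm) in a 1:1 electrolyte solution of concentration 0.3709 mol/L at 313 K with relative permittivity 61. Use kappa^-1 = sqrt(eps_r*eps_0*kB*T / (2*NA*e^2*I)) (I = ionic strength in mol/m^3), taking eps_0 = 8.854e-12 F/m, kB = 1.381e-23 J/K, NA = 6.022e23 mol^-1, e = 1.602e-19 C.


Ionic strength I = 0.3709 * 1^2 * 1000 = 370.9 mol/m^3
kappa^-1 = sqrt(61 * 8.854e-12 * 1.381e-23 * 313 / (2 * 6.022e23 * (1.602e-19)^2 * 370.9))
kappa^-1 = 0.451 nm

0.451


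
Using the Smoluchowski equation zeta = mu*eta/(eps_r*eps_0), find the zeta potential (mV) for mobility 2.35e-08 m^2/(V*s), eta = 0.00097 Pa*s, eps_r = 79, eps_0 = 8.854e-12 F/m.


Smoluchowski equation: zeta = mu * eta / (eps_r * eps_0)
zeta = 2.35e-08 * 0.00097 / (79 * 8.854e-12)
zeta = 0.032589 V = 32.59 mV

32.59


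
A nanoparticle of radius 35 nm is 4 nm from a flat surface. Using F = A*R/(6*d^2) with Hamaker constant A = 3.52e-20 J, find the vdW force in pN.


Convert to SI: R = 35 nm = 3.5e-08 m, d = 4 nm = 4e-09 m
F = A * R / (6 * d^2)
F = 3.52e-20 * 3.5e-08 / (6 * (4e-09)^2)
F = 1.28333e-11 N = 12.833 pN

12.833


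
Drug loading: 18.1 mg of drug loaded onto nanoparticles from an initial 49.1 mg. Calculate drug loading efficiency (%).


Drug loading efficiency = (drug loaded / drug initial) * 100
DLE = 18.1 / 49.1 * 100
DLE = 0.3686 * 100
DLE = 36.86%

36.86


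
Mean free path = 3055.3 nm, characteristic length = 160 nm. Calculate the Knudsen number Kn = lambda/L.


Knudsen number Kn = lambda / L
Kn = 3055.3 / 160
Kn = 19.0956

19.0956


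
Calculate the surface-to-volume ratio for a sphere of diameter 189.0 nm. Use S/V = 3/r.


Radius r = 189.0/2 = 94.5 nm
S/V = 3 / r = 3 / 94.5
S/V = 0.0317 nm^-1

0.0317


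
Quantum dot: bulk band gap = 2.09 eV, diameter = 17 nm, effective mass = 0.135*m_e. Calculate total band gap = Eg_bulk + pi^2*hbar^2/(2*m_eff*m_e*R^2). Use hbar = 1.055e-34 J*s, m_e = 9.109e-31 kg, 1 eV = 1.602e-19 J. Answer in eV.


Radius R = 17/2 nm = 8.5e-09 m
Confinement energy dE = pi^2 * hbar^2 / (2 * m_eff * m_e * R^2)
dE = pi^2 * (1.055e-34)^2 / (2 * 0.135 * 9.109e-31 * (8.5e-09)^2) J, divided by 1.602e-19 J/eV
dE = 0.0386 eV
Total band gap = E_g(bulk) + dE = 2.09 + 0.0386 = 2.1286 eV

2.1286


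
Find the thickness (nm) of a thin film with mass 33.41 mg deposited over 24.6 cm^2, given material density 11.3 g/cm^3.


Convert: m = 33.41 mg = 3.3410e-05 kg, A = 24.6 cm^2 = 2.4600e-03 m^2, rho = 11.3 g/cm^3 = 11300 kg/m^3
t = m / (A * rho)
t = 3.3410e-05 / (2.4600e-03 * 11300)
t = 1.2019e-06 m = 1201.9 nm

1201.9


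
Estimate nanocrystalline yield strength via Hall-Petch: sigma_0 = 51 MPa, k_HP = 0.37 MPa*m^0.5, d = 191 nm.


d = 191 nm = 1.91e-07 m
sqrt(d) = 0.0004370355
Hall-Petch contribution = k / sqrt(d) = 0.37 / 0.0004370355 = 846.6 MPa
sigma = sigma_0 + k/sqrt(d) = 51 + 846.6 = 897.6 MPa

897.6


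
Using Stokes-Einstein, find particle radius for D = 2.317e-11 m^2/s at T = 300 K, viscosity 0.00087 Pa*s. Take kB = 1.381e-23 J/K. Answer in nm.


Stokes-Einstein: R = kB*T / (6*pi*eta*D)
R = 1.381e-23 * 300 / (6 * pi * 0.00087 * 2.317e-11)
R = 1.09036e-08 m = 10.9 nm

10.9


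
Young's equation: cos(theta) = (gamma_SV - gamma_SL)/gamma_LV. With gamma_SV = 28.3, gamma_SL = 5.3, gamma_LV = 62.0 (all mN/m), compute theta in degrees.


cos(theta) = (gamma_SV - gamma_SL) / gamma_LV
cos(theta) = (28.3 - 5.3) / 62.0
cos(theta) = 0.370968
theta = arccos(0.370968) = 68.22 degrees

68.22


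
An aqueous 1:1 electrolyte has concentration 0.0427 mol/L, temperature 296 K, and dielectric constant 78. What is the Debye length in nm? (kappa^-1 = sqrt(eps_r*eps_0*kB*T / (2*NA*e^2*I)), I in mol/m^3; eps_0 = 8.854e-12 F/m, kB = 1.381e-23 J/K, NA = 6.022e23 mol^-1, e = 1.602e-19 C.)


Ionic strength I = 0.0427 * 1^2 * 1000 = 42.7 mol/m^3
kappa^-1 = sqrt(78 * 8.854e-12 * 1.381e-23 * 296 / (2 * 6.022e23 * (1.602e-19)^2 * 42.7))
kappa^-1 = 1.463 nm

1.463


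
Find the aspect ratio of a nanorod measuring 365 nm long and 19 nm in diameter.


Aspect ratio AR = length / diameter
AR = 365 / 19
AR = 19.21

19.21


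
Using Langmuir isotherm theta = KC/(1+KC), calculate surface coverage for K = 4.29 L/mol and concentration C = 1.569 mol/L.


Langmuir isotherm: theta = K*C / (1 + K*C)
K*C = 4.29 * 1.569 = 6.73101
theta = 6.73101 / (1 + 6.73101) = 6.73101 / 7.73101
theta = 0.8707

0.8707


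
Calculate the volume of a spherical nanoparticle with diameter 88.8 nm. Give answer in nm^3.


Radius r = 88.8/2 = 44.4 nm
Volume V = (4/3) * pi * r^3
V = (4/3) * pi * (44.4)^3
V = 366638.04 nm^3

366638.04


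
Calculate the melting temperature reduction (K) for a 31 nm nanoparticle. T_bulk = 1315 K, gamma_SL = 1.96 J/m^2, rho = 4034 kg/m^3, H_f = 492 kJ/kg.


Radius R = 31/2 = 15.5 nm = 1.55e-08 m
Convert H_f = 492 kJ/kg = 492000 J/kg
dT = 2 * gamma_SL * T_bulk / (rho * H_f * R)
dT = 2 * 1.96 * 1315 / (4034 * 492000 * 1.55e-08)
dT = 167.6 K

167.6


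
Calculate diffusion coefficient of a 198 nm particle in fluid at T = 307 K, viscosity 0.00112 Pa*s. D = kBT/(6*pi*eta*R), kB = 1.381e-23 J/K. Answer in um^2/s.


Radius R = 198/2 = 99 nm = 9.9e-08 m
D = kB*T / (6*pi*eta*R)
D = 1.381e-23 * 307 / (6 * pi * 0.00112 * 9.9e-08)
D = 2.02851e-12 m^2/s = 2.029 um^2/s

2.029


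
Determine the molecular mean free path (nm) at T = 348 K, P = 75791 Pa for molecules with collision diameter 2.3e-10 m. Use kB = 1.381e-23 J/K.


Mean free path: lambda = kB*T / (sqrt(2) * pi * d^2 * P)
lambda = 1.381e-23 * 348 / (sqrt(2) * pi * (2.3e-10)^2 * 75791)
lambda = 2.69796e-07 m
lambda = 269.8 nm

269.8


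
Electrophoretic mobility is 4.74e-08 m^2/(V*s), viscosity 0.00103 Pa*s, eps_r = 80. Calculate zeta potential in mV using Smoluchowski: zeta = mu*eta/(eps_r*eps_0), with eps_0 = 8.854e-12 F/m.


Smoluchowski equation: zeta = mu * eta / (eps_r * eps_0)
zeta = 4.74e-08 * 0.00103 / (80 * 8.854e-12)
zeta = 0.068926 V = 68.93 mV

68.93


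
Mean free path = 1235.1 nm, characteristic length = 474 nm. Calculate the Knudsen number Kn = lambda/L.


Knudsen number Kn = lambda / L
Kn = 1235.1 / 474
Kn = 2.6057

2.6057


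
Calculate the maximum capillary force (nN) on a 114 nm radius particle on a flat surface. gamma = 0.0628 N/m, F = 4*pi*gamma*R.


Convert radius: R = 114 nm = 1.14e-07 m
F = 4 * pi * gamma * R
F = 4 * pi * 0.0628 * 1.14e-07
F = 8.99652e-08 N = 89.9652 nN

89.9652


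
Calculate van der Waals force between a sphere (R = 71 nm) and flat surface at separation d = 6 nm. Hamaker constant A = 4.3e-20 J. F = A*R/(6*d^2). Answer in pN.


Convert to SI: R = 71 nm = 7.1e-08 m, d = 6 nm = 6e-09 m
F = A * R / (6 * d^2)
F = 4.3e-20 * 7.1e-08 / (6 * (6e-09)^2)
F = 1.41343e-11 N = 14.134 pN

14.134


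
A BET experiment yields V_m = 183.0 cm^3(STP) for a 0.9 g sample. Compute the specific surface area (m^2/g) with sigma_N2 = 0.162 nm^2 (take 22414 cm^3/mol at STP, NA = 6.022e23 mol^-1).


Number of moles in monolayer = V_m / 22414 = 183.0 / 22414 = 0.00816454
Number of molecules = moles * NA = 0.00816454 * 6.022e23
SA = molecules * sigma / mass
SA = (183.0 / 22414) * 6.022e23 * 0.162e-18 / 0.9
SA = 885.0 m^2/g

885.0


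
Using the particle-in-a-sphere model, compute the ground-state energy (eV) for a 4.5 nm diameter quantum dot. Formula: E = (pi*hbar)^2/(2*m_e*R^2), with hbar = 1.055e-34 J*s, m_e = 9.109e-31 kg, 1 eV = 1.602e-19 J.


Radius R = 4.5/2 = 2.25 nm = 2.25e-09 m
E = (pi * 1.055e-34)^2 / (2 * 9.109e-31 * (2.25e-09)^2)
E(J) = 1.19107e-20
E = E(J) / 1.602e-19 = 0.0743 eV

0.0743


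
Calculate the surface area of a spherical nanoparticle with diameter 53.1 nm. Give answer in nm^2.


Radius r = 53.1/2 = 26.55 nm
Surface area SA = 4 * pi * r^2
SA = 4 * pi * (26.55)^2
SA = 8858.07 nm^2

8858.07


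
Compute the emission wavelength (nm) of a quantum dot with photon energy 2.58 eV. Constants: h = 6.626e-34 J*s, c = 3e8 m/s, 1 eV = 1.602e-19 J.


Convert energy: E = 2.58 eV = 2.58 * 1.602e-19 = 4.13316e-19 J
lambda = h*c / E = 6.626e-34 * 3e8 / 4.13316e-19
lambda = 4.8094e-07 m = 480.9 nm

480.9


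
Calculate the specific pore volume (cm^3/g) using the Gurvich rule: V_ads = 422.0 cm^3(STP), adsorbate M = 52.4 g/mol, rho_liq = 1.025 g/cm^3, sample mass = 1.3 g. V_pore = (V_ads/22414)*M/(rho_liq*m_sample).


Moles adsorbed n = V_ads / 22414 = 422.0 / 22414 = 1.882752e-02 mol
Liquid volume V_liq = n * M / rho_liq = 1.882752e-02 * 52.4 / 1.025 = 0.96250 cm^3
Specific pore volume V_pore = V_liq / m_sample = 0.96250 / 1.3
V_pore = 0.7404 cm^3/g

0.7404


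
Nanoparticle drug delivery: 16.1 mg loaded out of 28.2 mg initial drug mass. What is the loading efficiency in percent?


Drug loading efficiency = (drug loaded / drug initial) * 100
DLE = 16.1 / 28.2 * 100
DLE = 0.5709 * 100
DLE = 57.09%

57.09


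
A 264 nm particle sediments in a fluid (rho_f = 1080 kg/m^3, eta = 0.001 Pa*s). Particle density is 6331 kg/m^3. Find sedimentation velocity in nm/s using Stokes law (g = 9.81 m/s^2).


Radius R = 264/2 nm = 1.32e-07 m
Density difference = 6331 - 1080 = 5251 kg/m^3
v = 2 * R^2 * (rho_p - rho_f) * g / (9 * eta)
v = 2 * (1.32e-07)^2 * 5251 * 9.81 / (9 * 0.001)
v = 1.99456e-07 m/s = 199.4557 nm/s

199.4557


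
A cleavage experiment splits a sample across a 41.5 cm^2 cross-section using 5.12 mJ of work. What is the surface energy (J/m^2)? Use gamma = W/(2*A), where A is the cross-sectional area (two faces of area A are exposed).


Convert: A = 41.5 cm^2 = 0.00415 m^2, W = 5.12 mJ = 0.00512 J
Cleaving exposes two faces of area A, so total new surface = 2*A and gamma = W / (2*A)
gamma = 0.00512 / (2 * 0.00415)
gamma = 0.617 J/m^2

0.617


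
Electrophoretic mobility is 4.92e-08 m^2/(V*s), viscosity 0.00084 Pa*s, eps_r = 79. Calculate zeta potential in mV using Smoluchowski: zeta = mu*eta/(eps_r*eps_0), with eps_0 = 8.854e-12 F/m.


Smoluchowski equation: zeta = mu * eta / (eps_r * eps_0)
zeta = 4.92e-08 * 0.00084 / (79 * 8.854e-12)
zeta = 0.059085 V = 59.09 mV

59.09


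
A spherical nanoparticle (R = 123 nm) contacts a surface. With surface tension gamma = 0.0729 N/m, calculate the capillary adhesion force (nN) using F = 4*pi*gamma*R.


Convert radius: R = 123 nm = 1.23e-07 m
F = 4 * pi * gamma * R
F = 4 * pi * 0.0729 * 1.23e-07
F = 1.12679e-07 N = 112.6789 nN

112.6789


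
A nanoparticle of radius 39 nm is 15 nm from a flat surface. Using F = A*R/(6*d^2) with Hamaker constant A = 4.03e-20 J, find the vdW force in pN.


Convert to SI: R = 39 nm = 3.9e-08 m, d = 15 nm = 1.5e-08 m
F = A * R / (6 * d^2)
F = 4.03e-20 * 3.9e-08 / (6 * (1.5e-08)^2)
F = 1.16422e-12 N = 1.164 pN

1.164


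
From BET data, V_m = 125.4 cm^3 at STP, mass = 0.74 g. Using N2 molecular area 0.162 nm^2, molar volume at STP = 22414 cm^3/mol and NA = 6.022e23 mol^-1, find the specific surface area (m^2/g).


Number of moles in monolayer = V_m / 22414 = 125.4 / 22414 = 0.00559472
Number of molecules = moles * NA = 0.00559472 * 6.022e23
SA = molecules * sigma / mass
SA = (125.4 / 22414) * 6.022e23 * 0.162e-18 / 0.74
SA = 737.6 m^2/g

737.6


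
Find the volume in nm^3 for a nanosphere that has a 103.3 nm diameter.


Radius r = 103.3/2 = 51.65 nm
Volume V = (4/3) * pi * r^3
V = (4/3) * pi * (51.65)^3
V = 577164.47 nm^3

577164.47


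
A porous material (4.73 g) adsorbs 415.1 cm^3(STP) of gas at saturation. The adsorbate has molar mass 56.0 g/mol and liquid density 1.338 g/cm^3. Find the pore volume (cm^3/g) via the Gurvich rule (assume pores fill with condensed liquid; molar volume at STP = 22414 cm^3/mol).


Moles adsorbed n = V_ads / 22414 = 415.1 / 22414 = 1.851968e-02 mol
Liquid volume V_liq = n * M / rho_liq = 1.851968e-02 * 56.0 / 1.338 = 0.77511 cm^3
Specific pore volume V_pore = V_liq / m_sample = 0.77511 / 4.73
V_pore = 0.1639 cm^3/g

0.1639


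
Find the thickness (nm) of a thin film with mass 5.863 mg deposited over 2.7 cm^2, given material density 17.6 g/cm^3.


Convert: m = 5.863 mg = 5.8630e-06 kg, A = 2.7 cm^2 = 2.7000e-04 m^2, rho = 17.6 g/cm^3 = 17600 kg/m^3
t = m / (A * rho)
t = 5.8630e-06 / (2.7000e-04 * 17600)
t = 1.2338e-06 m = 1233.8 nm

1233.8


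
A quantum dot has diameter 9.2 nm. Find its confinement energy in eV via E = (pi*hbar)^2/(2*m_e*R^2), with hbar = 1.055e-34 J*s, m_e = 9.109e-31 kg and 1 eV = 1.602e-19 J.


Radius R = 9.2/2 = 4.6 nm = 4.6e-09 m
E = (pi * 1.055e-34)^2 / (2 * 9.109e-31 * (4.6e-09)^2)
E(J) = 2.84963e-21
E = E(J) / 1.602e-19 = 0.0178 eV

0.0178


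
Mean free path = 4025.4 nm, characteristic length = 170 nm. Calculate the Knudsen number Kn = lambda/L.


Knudsen number Kn = lambda / L
Kn = 4025.4 / 170
Kn = 23.6788

23.6788


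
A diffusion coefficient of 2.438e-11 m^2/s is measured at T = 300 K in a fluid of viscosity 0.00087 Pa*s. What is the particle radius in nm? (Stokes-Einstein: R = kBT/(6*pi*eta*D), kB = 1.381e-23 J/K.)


Stokes-Einstein: R = kB*T / (6*pi*eta*D)
R = 1.381e-23 * 300 / (6 * pi * 0.00087 * 2.438e-11)
R = 1.03624e-08 m = 10.36 nm

10.36


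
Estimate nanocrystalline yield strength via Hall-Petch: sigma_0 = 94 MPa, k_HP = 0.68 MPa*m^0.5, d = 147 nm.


d = 147 nm = 1.47e-07 m
sqrt(d) = 0.0003834058
Hall-Petch contribution = k / sqrt(d) = 0.68 / 0.0003834058 = 1773.6 MPa
sigma = sigma_0 + k/sqrt(d) = 94 + 1773.6 = 1867.6 MPa

1867.6


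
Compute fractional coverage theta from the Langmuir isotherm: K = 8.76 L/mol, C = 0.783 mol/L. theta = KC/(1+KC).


Langmuir isotherm: theta = K*C / (1 + K*C)
K*C = 8.76 * 0.783 = 6.85908
theta = 6.85908 / (1 + 6.85908) = 6.85908 / 7.85908
theta = 0.8728

0.8728


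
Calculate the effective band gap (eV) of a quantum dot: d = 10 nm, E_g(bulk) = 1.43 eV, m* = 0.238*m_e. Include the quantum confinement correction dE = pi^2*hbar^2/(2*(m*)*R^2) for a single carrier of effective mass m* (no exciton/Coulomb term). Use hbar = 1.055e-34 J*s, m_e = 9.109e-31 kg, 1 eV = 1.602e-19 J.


Radius R = 10/2 nm = 5e-09 m
Confinement energy dE = pi^2 * hbar^2 / (2 * m_eff * m_e * R^2)
dE = pi^2 * (1.055e-34)^2 / (2 * 0.238 * 9.109e-31 * (5e-09)^2) J, divided by 1.602e-19 J/eV
dE = 0.0633 eV
Total band gap = E_g(bulk) + dE = 1.43 + 0.0633 = 1.4933 eV

1.4933


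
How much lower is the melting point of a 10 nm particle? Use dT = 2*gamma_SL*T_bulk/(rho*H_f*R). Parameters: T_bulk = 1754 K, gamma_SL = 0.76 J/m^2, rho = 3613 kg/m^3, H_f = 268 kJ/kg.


Radius R = 10/2 = 5 nm = 5e-09 m
Convert H_f = 268 kJ/kg = 268000 J/kg
dT = 2 * gamma_SL * T_bulk / (rho * H_f * R)
dT = 2 * 0.76 * 1754 / (3613 * 268000 * 5e-09)
dT = 550.7 K

550.7


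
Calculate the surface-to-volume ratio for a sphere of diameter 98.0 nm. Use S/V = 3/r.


Radius r = 98.0/2 = 49 nm
S/V = 3 / r = 3 / 49
S/V = 0.0612 nm^-1

0.0612


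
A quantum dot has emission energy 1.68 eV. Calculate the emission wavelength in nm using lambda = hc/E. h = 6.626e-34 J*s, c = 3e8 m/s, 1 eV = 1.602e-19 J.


Convert energy: E = 1.68 eV = 1.68 * 1.602e-19 = 2.69136e-19 J
lambda = h*c / E = 6.626e-34 * 3e8 / 2.69136e-19
lambda = 7.38586e-07 m = 738.6 nm

738.6


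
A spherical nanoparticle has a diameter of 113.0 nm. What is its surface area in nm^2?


Radius r = 113.0/2 = 56.5 nm
Surface area SA = 4 * pi * r^2
SA = 4 * pi * (56.5)^2
SA = 40115.0 nm^2

40115.0


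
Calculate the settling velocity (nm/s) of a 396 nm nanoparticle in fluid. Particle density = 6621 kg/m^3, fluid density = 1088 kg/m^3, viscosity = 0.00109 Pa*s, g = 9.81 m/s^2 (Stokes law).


Radius R = 396/2 nm = 1.98e-07 m
Density difference = 6621 - 1088 = 5533 kg/m^3
v = 2 * R^2 * (rho_p - rho_f) * g / (9 * eta)
v = 2 * (1.98e-07)^2 * 5533 * 9.81 / (9 * 0.00109)
v = 4.33831e-07 m/s = 433.8315 nm/s

433.8315


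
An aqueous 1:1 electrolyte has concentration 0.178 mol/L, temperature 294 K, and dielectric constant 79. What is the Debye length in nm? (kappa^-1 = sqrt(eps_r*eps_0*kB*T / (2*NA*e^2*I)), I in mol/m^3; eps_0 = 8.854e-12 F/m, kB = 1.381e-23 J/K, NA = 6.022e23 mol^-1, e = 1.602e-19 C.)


Ionic strength I = 0.178 * 1^2 * 1000 = 178 mol/m^3
kappa^-1 = sqrt(79 * 8.854e-12 * 1.381e-23 * 294 / (2 * 6.022e23 * (1.602e-19)^2 * 178))
kappa^-1 = 0.718 nm

0.718


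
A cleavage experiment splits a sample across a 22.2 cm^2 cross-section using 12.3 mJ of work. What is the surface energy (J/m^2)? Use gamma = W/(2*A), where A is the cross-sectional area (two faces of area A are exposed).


Convert: A = 22.2 cm^2 = 0.00222 m^2, W = 12.3 mJ = 0.0123 J
Cleaving exposes two faces of area A, so total new surface = 2*A and gamma = W / (2*A)
gamma = 0.0123 / (2 * 0.00222)
gamma = 2.77 J/m^2

2.77


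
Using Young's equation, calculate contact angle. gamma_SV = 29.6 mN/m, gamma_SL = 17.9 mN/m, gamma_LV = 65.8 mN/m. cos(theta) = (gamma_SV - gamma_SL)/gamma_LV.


cos(theta) = (gamma_SV - gamma_SL) / gamma_LV
cos(theta) = (29.6 - 17.9) / 65.8
cos(theta) = 0.177812
theta = arccos(0.177812) = 79.76 degrees

79.76


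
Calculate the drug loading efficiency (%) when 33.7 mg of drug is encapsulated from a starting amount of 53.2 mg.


Drug loading efficiency = (drug loaded / drug initial) * 100
DLE = 33.7 / 53.2 * 100
DLE = 0.6335 * 100
DLE = 63.35%

63.35


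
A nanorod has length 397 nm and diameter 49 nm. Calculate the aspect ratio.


Aspect ratio AR = length / diameter
AR = 397 / 49
AR = 8.1

8.1


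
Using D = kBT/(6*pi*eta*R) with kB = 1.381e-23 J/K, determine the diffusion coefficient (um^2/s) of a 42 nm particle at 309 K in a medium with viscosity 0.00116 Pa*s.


Radius R = 42/2 = 21 nm = 2.1e-08 m
D = kB*T / (6*pi*eta*R)
D = 1.381e-23 * 309 / (6 * pi * 0.00116 * 2.1e-08)
D = 9.29338e-12 m^2/s = 9.293 um^2/s

9.293


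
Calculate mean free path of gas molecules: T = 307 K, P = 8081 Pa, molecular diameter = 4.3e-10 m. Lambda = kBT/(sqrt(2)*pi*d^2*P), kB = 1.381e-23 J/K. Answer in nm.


Mean free path: lambda = kB*T / (sqrt(2) * pi * d^2 * P)
lambda = 1.381e-23 * 307 / (sqrt(2) * pi * (4.3e-10)^2 * 8081)
lambda = 6.38653e-07 m
lambda = 638.65 nm

638.65


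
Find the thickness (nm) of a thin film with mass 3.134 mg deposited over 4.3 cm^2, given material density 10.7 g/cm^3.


Convert: m = 3.134 mg = 3.1340e-06 kg, A = 4.3 cm^2 = 4.3000e-04 m^2, rho = 10.7 g/cm^3 = 10700 kg/m^3
t = m / (A * rho)
t = 3.1340e-06 / (4.3000e-04 * 10700)
t = 6.8116e-07 m = 681.2 nm

681.2


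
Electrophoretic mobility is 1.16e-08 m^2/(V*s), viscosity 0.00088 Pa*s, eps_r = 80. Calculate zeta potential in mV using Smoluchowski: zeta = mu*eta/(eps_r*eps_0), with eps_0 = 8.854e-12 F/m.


Smoluchowski equation: zeta = mu * eta / (eps_r * eps_0)
zeta = 1.16e-08 * 0.00088 / (80 * 8.854e-12)
zeta = 0.014412 V = 14.41 mV

14.41


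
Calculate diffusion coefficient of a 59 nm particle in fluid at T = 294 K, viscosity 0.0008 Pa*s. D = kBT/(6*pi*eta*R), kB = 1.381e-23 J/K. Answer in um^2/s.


Radius R = 59/2 = 29.5 nm = 2.95e-08 m
D = kB*T / (6*pi*eta*R)
D = 1.381e-23 * 294 / (6 * pi * 0.0008 * 2.95e-08)
D = 9.127e-12 m^2/s = 9.127 um^2/s

9.127


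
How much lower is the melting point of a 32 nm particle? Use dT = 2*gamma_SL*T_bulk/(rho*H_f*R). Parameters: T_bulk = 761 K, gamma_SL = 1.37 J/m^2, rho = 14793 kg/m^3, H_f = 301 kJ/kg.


Radius R = 32/2 = 16 nm = 1.6e-08 m
Convert H_f = 301 kJ/kg = 301000 J/kg
dT = 2 * gamma_SL * T_bulk / (rho * H_f * R)
dT = 2 * 1.37 * 761 / (14793 * 301000 * 1.6e-08)
dT = 29.3 K

29.3


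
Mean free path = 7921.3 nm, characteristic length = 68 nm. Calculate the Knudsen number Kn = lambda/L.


Knudsen number Kn = lambda / L
Kn = 7921.3 / 68
Kn = 116.4897

116.4897


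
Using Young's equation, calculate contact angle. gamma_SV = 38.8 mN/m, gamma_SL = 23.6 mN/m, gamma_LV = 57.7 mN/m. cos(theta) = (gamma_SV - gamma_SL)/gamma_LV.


cos(theta) = (gamma_SV - gamma_SL) / gamma_LV
cos(theta) = (38.8 - 23.6) / 57.7
cos(theta) = 0.263432
theta = arccos(0.263432) = 74.73 degrees

74.73


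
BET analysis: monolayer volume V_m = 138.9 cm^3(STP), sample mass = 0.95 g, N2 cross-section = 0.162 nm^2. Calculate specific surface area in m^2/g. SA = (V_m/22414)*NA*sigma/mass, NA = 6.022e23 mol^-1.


Number of moles in monolayer = V_m / 22414 = 138.9 / 22414 = 0.00619702
Number of molecules = moles * NA = 0.00619702 * 6.022e23
SA = molecules * sigma / mass
SA = (138.9 / 22414) * 6.022e23 * 0.162e-18 / 0.95
SA = 636.4 m^2/g

636.4
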